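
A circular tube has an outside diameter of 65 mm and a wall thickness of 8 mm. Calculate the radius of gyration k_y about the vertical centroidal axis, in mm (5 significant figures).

Treat the section as a set of non-overlapping primitives; coordinates are from the bounding-box lower-left.
Outer circle: ⌀65, A = 3318.307 mm², x = 32.5 mm, Ī = 876240.5 mm⁴.
Bore (subtracted): ⌀49, A = 1885.741 mm², x = 32.5 mm, Ī = 282 979 mm⁴.
By symmetry the centroid is at mid-width, x̄ = 32.5 mm.
All pieces are centred on the vertical centroidal axis, so I = ΣĪ (holes subtracted) = 593261.5 mm⁴.
Radius of gyration: k = √(I/A) = √(593261.5 / 1432.566) = 20.35006 mm.

k_y ≈ 20.350 mm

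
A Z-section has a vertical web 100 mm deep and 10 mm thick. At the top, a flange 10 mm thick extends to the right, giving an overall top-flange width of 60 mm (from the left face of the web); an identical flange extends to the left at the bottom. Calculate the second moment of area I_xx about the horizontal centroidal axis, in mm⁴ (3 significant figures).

I_xx ≈ 2.87 × 10⁶ mm⁴

Split into non-overlapping primitives; take the origin at the lower-left of the bounding box.
Web: 10 × 100, A = 1 000 mm², y = 50 mm, Ī = 833 333 mm⁴.
Top flange (beyond web): 50 × 10, A = 500 mm², y = 95 mm, Ī = 4166.7 mm⁴.
Bottom flange (beyond web): 50 × 10, A = 500 mm², y = 5 mm, Ī = 4166.7 mm⁴.
Centroid: ȳ = ΣA·y / ΣA = 50 mm.
Transfer each piece to the horizontal centroidal axis using Ī + A·d² with d = y − 50:
  web: d = 0 mm → contributes +833 333 mm⁴
  top flange (beyond web): d = 45 mm → contributes +1 016 667 mm⁴
  bottom flange (beyond web): d = -45 mm → contributes +1 016 667 mm⁴
Total I = 2 866 667 mm⁴.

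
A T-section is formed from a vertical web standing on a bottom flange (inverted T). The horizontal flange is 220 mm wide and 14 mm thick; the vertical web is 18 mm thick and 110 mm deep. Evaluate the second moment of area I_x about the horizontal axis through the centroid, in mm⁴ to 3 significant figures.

I_x ≈ 6.68 × 10⁶ mm⁴

Treat the section as a set of non-overlapping primitives; coordinates are from the bounding-box lower-left.
Flange: 220 × 14, A = 3 080 mm², y = 7 mm, Ī = 50 307 mm⁴.
Web: 18 × 110, A = 1 980 mm², y = 69 mm, Ī = 1 996 500 mm⁴.
Centroid: ȳ = ΣA·y / ΣA = 31.261 mm.
Transfer each piece to the horizontal axis through the centroid using Ī + A·d² with d = y − 31.261:
  flange: d = -24.261 mm → contributes +1 863 163 mm⁴
  web: d = 37.739 mm → contributes +4 816 499 mm⁴
Total I = 6 679 662 mm⁴.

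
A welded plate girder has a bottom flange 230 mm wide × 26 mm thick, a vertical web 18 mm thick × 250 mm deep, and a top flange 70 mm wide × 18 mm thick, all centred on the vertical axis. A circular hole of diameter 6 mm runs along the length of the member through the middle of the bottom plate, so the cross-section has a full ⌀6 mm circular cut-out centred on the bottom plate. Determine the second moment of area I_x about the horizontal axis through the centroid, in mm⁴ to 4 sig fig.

Break the section into simple shapes (no overlaps), measuring from the bottom-left corner of the bounding box.
Bottom plate: 230 × 26, A = 5 980 mm², y = 13 mm, Ī = 336 873 mm⁴.
Web plate: 18 × 250, A = 4 500 mm², y = 151 mm, Ī = 23 437 500 mm⁴.
Top plate: 70 × 18, A = 1 260 mm², y = 285 mm, Ī = 34 020 mm⁴.
Hole (subtracted): ⌀6, A = 28.2743 mm², y = 13 mm, Ī = 63.6173 mm⁴.
Centroid: ȳ = ΣA·y / ΣA = 95.2868 mm.
Transfer each piece to the horizontal axis through the centroid using Ī + A·d² with d = y − 95.2868:
  bottom plate: d = -82.2868 mm → contributes +40 828 120 mm⁴
  web plate: d = 55.7132 mm → contributes +37 405 341 mm⁴
  top plate: d = 189.713 mm → contributes +45 382 821 mm⁴
  hole: d = -82.2868 mm → contributes −191 512 mm⁴
Total I = 123 424 770 mm⁴.

I_x ≈ 1.234 × 10⁸ mm⁴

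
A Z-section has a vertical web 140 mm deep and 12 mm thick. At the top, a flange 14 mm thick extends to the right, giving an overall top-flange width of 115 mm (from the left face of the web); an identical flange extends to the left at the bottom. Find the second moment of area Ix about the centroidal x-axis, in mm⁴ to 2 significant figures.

Break the section into simple shapes (no overlaps), measuring from the bottom-left corner of the bounding box.
Web: 12 × 140, A = 1 680 mm², y = 70 mm, Ī = 2 744 000 mm⁴.
Top flange (beyond web): 103 × 14, A = 1 442 mm², y = 133 mm, Ī = 23 553 mm⁴.
Bottom flange (beyond web): 103 × 14, A = 1 442 mm², y = 7 mm, Ī = 23 553 mm⁴.
Centroid: ȳ = ΣA·y / ΣA = 70 mm.
Transfer each piece to the centroidal x-axis using Ī + A·d² with d = y − 70:
  web: d = 0 mm → contributes +2 744 000 mm⁴
  top flange (beyond web): d = 63 mm → contributes +5 746 851 mm⁴
  bottom flange (beyond web): d = -63 mm → contributes +5 746 851 mm⁴
Total I = 14 237 701 mm⁴.

Ix ≈ 1.4 × 10⁷ mm⁴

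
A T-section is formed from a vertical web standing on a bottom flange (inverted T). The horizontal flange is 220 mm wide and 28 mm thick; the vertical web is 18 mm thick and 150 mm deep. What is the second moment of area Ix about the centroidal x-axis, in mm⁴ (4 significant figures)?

Ix ≈ 2.033 × 10⁷ mm⁴

Treat the section as a set of non-overlapping primitives; coordinates are from the bounding-box lower-left.
Flange: 220 × 28, A = 6 160 mm², y = 14 mm, Ī = 402 453 mm⁴.
Web: 18 × 150, A = 2 700 mm², y = 103 mm, Ī = 5 062 500 mm⁴.
Centroid: ȳ = ΣA·y / ΣA = 41.1219 mm.
Transfer each piece to the centroidal x-axis using Ī + A·d² with d = y − 41.1219:
  flange: d = -27.1219 mm → contributes +4 933 732 mm⁴
  web: d = 61.8781 mm → contributes +15 400 529 mm⁴
Total I = 20 334 262 mm⁴.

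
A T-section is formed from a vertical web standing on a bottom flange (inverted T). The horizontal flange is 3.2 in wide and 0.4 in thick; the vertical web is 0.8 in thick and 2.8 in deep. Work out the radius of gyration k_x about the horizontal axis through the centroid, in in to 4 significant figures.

k_x ≈ 1.006 in

Break the section into simple shapes (no overlaps), measuring from the bottom-left corner of the bounding box.
Flange: 3.2 × 0.4, A = 1.28 in², y = 0.2 in, Ī = 0.0170667 in⁴.
Web: 0.8 × 2.8, A = 2.24 in², y = 1.8 in, Ī = 1.46347 in⁴.
Centroid: ȳ = ΣA·y / ΣA = 1.21818 in.
Transfer each piece to the horizontal axis through the centroid using Ī + A·d² with d = y − 1.21818:
  flange: d = -1.01818 in → contributes +1.34404 in⁴
  web: d = 0.581818 in → contributes +2.22173 in⁴
Total I = 3.56577 in⁴.
Radius of gyration: k = √(I/A) = √(3.56577 / 3.52) = 1.00648 in.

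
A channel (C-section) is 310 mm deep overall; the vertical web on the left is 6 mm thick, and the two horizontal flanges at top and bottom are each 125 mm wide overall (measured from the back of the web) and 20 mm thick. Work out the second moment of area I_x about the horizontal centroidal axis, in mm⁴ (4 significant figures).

I_x ≈ 1.151 × 10⁸ mm⁴

Treat the section as a set of non-overlapping primitives; coordinates are from the bounding-box lower-left.
Web: 6 × 310, A = 1 860 mm², y = 155 mm, Ī = 14 895 500 mm⁴.
Top flange (beyond web): 119 × 20, A = 2 380 mm², y = 300 mm, Ī = 79333.3 mm⁴.
Bottom flange (beyond web): 119 × 20, A = 2 380 mm², y = 10 mm, Ī = 79333.3 mm⁴.
By symmetry the centroid is at mid-height, ȳ = 155 mm.
Transfer each piece to the horizontal centroidal axis using Ī + A·d² with d = y − 155:
  web: d = 0 mm → contributes +14 895 500 mm⁴
  top flange (beyond web): d = 145 mm → contributes +50 118 833 mm⁴
  bottom flange (beyond web): d = -145 mm → contributes +50 118 833 mm⁴
Total I = 115 133 167 mm⁴.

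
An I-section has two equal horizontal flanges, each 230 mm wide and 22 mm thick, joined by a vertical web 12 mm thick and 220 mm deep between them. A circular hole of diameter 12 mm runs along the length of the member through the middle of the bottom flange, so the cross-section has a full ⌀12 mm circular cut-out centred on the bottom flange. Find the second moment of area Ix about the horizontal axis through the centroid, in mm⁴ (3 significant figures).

Decompose the section into non-overlapping parts with the origin at the bottom-left of its bounding rectangle.
Bottom flange: 230 × 22, A = 5 060 mm², y = 11 mm, Ī = 204 087 mm⁴.
Web: 12 × 220, A = 2 640 mm², y = 132 mm, Ī = 10 648 000 mm⁴.
Top flange: 230 × 22, A = 5 060 mm², y = 253 mm, Ī = 204 087 mm⁴.
Hole (subtracted): ⌀12, A = 113.1 mm², y = 11 mm, Ī = 1017.9 mm⁴.
Centroid: ȳ = ΣA·y / ΣA = 133.08 mm.
Transfer each piece to the horizontal axis through the centroid using Ī + A·d² with d = y − 133.08:
  bottom flange: d = -122.08 mm → contributes +75 618 482 mm⁴
  web: d = -1.0821 mm → contributes +10 651 091 mm⁴
  top flange: d = 119.92 mm → contributes +72 968 460 mm⁴
  hole: d = -122.08 mm → contributes −1 686 624 mm⁴
Total I = 157 551 410 mm⁴.

Ix ≈ 1.58 × 10⁸ mm⁴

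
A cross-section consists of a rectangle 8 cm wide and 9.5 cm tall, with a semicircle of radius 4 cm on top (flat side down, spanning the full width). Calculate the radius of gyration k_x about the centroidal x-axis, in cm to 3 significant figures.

Treat the section as a set of non-overlapping primitives; coordinates are from the bounding-box lower-left.
Rectangular body: 8 × 9.5, A = 76 cm², y = 4.75 cm, Ī = 571.58 cm⁴.
Semicircular cap: semicircle r = 4, A = 25.133 cm², y = 11.198 cm, Ī = 28.098 cm⁴.
Centroid: ȳ = ΣA·y / ΣA = 6.3523 cm.
Transfer each piece to the centroidal x-axis using Ī + A·d² with d = y − 6.3523:
  rectangular body: d = -1.6023 cm → contributes +766.71 cm⁴
  semicircular cap: d = 4.8453 cm → contributes +618.14 cm⁴
Total I = 1384.9 cm⁴.
Radius of gyration: k = √(I/A) = √(1384.9 / 101.13) = 3.7005 cm.

k_x ≈ 3.70 cm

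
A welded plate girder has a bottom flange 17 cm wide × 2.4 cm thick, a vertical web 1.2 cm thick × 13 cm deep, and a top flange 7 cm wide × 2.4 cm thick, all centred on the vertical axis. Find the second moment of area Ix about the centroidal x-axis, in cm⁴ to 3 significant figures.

Treat the section as a set of non-overlapping primitives; coordinates are from the bounding-box lower-left.
Bottom plate: 17 × 2.4, A = 40.8 cm², y = 1.2 cm, Ī = 19.584 cm⁴.
Web plate: 1.2 × 13, A = 15.6 cm², y = 8.9 cm, Ī = 219.7 cm⁴.
Top plate: 7 × 2.4, A = 16.8 cm², y = 16.6 cm, Ī = 8.064 cm⁴.
Centroid: ȳ = ΣA·y / ΣA = 6.3754 cm.
Transfer each piece to the centroidal x-axis using Ī + A·d² with d = y − 6.3754:
  bottom plate: d = -5.1754 cm → contributes +1112.4 cm⁴
  web plate: d = 2.5246 cm → contributes +319.13 cm⁴
  top plate: d = 10.225 cm → contributes +1764.4 cm⁴
Total I = 3195.9 cm⁴.

Ix ≈ 3200 cm⁴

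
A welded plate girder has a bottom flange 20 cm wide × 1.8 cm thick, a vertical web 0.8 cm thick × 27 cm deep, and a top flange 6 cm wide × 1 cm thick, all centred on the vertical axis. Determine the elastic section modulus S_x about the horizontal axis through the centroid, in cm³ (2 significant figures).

Split into non-overlapping primitives; take the origin at the lower-left of the bounding box.
Bottom plate: 20 × 1.8, A = 36 cm², y = 0.9 cm, Ī = 9.72 cm⁴.
Web plate: 0.8 × 27, A = 21.6 cm², y = 15.3 cm, Ī = 1 312 cm⁴.
Top plate: 6 × 1, A = 6 cm², y = 29.3 cm, Ī = 0.5 cm⁴.
Centroid: ȳ = ΣA·y / ΣA = 8.47 cm.
Transfer each piece to the horizontal axis through the centroid using Ī + A·d² with d = y − 8.47:
  bottom plate: d = -7.57 cm → contributes +2 073 cm⁴
  web plate: d = 6.83 cm → contributes +2 320 cm⁴
  top plate: d = 20.83 cm → contributes +2 604 cm⁴
Total I = 6 996 cm⁴.
Extreme fibre distance c = 21.33 cm; S = I/c = 328 cm³.

S_x ≈ 330 cm³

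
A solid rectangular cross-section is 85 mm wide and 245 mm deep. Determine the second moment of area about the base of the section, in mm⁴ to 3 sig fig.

The section: 85 × 245, A = 20 825 mm², y = 122.5 mm, Ī = 104 168 385 mm⁴.
Transfer it to a horizontal axis along the bottom face using Ī + A·d² with d = y − 0:
  the section: d = 122.5 mm → contributes +416 673 542 mm⁴
Total I = 416 673 542 mm⁴.

I_base ≈ 4.17 × 10⁸ mm⁴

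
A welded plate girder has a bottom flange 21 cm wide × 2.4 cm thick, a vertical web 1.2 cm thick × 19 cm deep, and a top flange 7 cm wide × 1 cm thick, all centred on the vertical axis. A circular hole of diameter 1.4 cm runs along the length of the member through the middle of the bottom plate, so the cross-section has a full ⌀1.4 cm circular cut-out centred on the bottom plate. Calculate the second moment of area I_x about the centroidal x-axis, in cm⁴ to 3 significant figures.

I_x ≈ 4400 cm⁴

Split into non-overlapping primitives; take the origin at the lower-left of the bounding box.
Bottom plate: 21 × 2.4, A = 50.4 cm², y = 1.2 cm, Ī = 24.192 cm⁴.
Web plate: 1.2 × 19, A = 22.8 cm², y = 11.9 cm, Ī = 685.9 cm⁴.
Top plate: 7 × 1, A = 7 cm², y = 21.9 cm, Ī = 0.58333 cm⁴.
Hole (subtracted): ⌀1.4, A = 1.5394 cm², y = 1.2 cm, Ī = 0.18857 cm⁴.
Centroid: ȳ = ΣA·y / ΣA = 6.1435 cm.
Transfer each piece to the centroidal x-axis using Ī + A·d² with d = y − 6.1435:
  bottom plate: d = -4.9435 cm → contributes +1255.9 cm⁴
  web plate: d = 5.7565 cm → contributes +1441.4 cm⁴
  top plate: d = 15.756 cm → contributes +1738.5 cm⁴
  hole: d = -4.9435 cm → contributes −37.808 cm⁴
Total I = 4 398 cm⁴.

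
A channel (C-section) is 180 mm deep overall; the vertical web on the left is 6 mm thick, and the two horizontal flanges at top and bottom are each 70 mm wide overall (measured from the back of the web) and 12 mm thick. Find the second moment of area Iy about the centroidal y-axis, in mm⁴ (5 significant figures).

Split into non-overlapping primitives; take the origin at the lower-left of the bounding box.
Web: 6 × 180, A = 1 080 mm², x = 3 mm, Ī = 3 240 mm⁴.
Top flange (beyond web): 64 × 12, A = 768 mm², x = 38 mm, Ī = 262 144 mm⁴.
Bottom flange (beyond web): 64 × 12, A = 768 mm², x = 38 mm, Ī = 262 144 mm⁴.
Centroid: x̄ = ΣA·x / ΣA = 23.55046 mm.
Transfer each piece to the centroidal y-axis using Ī + A·d² with d = x − 23.55046:
  web: d = -20.55046 mm → contributes +459347.1 mm⁴
  top flange (beyond web): d = 14.44954 mm → contributes +422494.1 mm⁴
  bottom flange (beyond web): d = 14.44954 mm → contributes +422494.1 mm⁴
Total I = 1 304 335 mm⁴.

Iy ≈ 1.3043 × 10⁶ mm⁴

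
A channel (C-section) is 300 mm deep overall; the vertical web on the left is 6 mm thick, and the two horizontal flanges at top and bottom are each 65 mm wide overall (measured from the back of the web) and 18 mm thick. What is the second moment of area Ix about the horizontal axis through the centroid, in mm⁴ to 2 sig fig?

Split into non-overlapping primitives; take the origin at the lower-left of the bounding box.
Web: 6 × 300, A = 1 800 mm², y = 150 mm, Ī = 13 500 000 mm⁴.
Top flange (beyond web): 59 × 18, A = 1 062 mm², y = 291 mm, Ī = 28 674 mm⁴.
Bottom flange (beyond web): 59 × 18, A = 1 062 mm², y = 9 mm, Ī = 28 674 mm⁴.
By symmetry the centroid is at mid-height, ȳ = 150 mm.
Transfer each piece to the horizontal axis through the centroid using Ī + A·d² with d = y − 150:
  web: d = 0 mm → contributes +13 500 000 mm⁴
  top flange (beyond web): d = 141 mm → contributes +21 142 296 mm⁴
  bottom flange (beyond web): d = -141 mm → contributes +21 142 296 mm⁴
Total I = 55 784 592 mm⁴.

Ix ≈ 5.6 × 10⁷ mm⁴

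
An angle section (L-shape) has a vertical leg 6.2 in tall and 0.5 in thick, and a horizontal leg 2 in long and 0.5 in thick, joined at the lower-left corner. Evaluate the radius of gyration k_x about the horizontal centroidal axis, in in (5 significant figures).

Split into non-overlapping primitives; take the origin at the lower-left of the bounding box.
Vertical leg: 0.5 × 6.2, A = 3.1 in², y = 3.1 in, Ī = 9.930333 in⁴.
Horizontal leg (remainder): 1.5 × 0.5, A = 0.75 in², y = 0.25 in, Ī = 0.015625 in⁴.
Centroid: ȳ = ΣA·y / ΣA = 2.544805 in.
Transfer each piece to the horizontal centroidal axis using Ī + A·d² with d = y − 2.544805:
  vertical leg: d = 0.5551948 in → contributes +10.88588 in⁴
  horizontal leg (remainder): d = -2.294805 in → contributes +3.965223 in⁴
Total I = 14.8511 in⁴.
Radius of gyration: k = √(I/A) = √(14.8511 / 3.85) = 1.964034 in.

k_x ≈ 1.9640 in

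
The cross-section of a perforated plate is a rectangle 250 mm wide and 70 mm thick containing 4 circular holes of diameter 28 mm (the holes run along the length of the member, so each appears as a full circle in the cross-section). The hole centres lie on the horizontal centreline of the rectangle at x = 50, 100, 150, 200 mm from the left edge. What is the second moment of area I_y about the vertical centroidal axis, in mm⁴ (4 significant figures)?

Decompose the section into non-overlapping parts with the origin at the bottom-left of its bounding rectangle.
Plate: 250 × 70, A = 17 500 mm², x = 125 mm, Ī = 91 145 833 mm⁴.
Hole 1 (subtracted): ⌀28, A = 615.752 mm², x = 50 mm, Ī = 30171.9 mm⁴.
Hole 2 (subtracted): ⌀28, A = 615.752 mm², x = 100 mm, Ī = 30171.9 mm⁴.
Hole 3 (subtracted): ⌀28, A = 615.752 mm², x = 150 mm, Ī = 30171.9 mm⁴.
Hole 4 (subtracted): ⌀28, A = 615.752 mm², x = 200 mm, Ī = 30171.9 mm⁴.
By symmetry the centroid is at mid-width, x̄ = 125 mm.
Transfer each piece to the vertical centroidal axis using Ī + A·d² with d = x − 125:
  plate: d = 0 mm → contributes +91 145 833 mm⁴
  hole 1: d = -75 mm → contributes −3 493 778 mm⁴
  hole 2: d = -25 mm → contributes −415 017 mm⁴
  hole 3: d = 25 mm → contributes −415 017 mm⁴
  hole 4: d = 75 mm → contributes −3 493 778 mm⁴
Total I = 83 328 244 mm⁴.

I_y ≈ 8.333 × 10⁷ mm⁴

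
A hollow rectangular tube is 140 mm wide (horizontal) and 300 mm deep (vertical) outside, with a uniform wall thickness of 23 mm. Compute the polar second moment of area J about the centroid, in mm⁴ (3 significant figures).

J ≈ 2.38 × 10⁸ mm⁴

Treat the section as a set of non-overlapping primitives; coordinates are from the bounding-box lower-left.
Outer rectangle: 140 × 300, A = 42 000 mm², y = 150 mm, Ī = 315 000 000 mm⁴.
Inner void (subtracted): 94 × 254, A = 23 876 mm², y = 150 mm, Ī = 128 365 335 mm⁴.
By symmetry the centroid is at mid-height, ȳ = 150 mm.
All pieces are centred on the centroidal x-axis, so I = ΣĪ (holes subtracted) = 186 634 665 mm⁴.
Repeating about the centroidal y-axis gives I_y = 51 019 305 mm⁴.
Polar second moment: J = I_x + I_y = 237 653 971 mm⁴.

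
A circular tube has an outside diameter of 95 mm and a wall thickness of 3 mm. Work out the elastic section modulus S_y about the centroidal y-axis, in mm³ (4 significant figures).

S_y ≈ 1.933 × 10⁴ mm³

Decompose the section into non-overlapping parts with the origin at the bottom-left of its bounding rectangle.
Outer circle: ⌀95, A = 7088.22 mm², x = 47.5 mm, Ī = 3 998 198 mm⁴.
Bore (subtracted): ⌀89, A = 6221.14 mm², x = 47.5 mm, Ī = 3 079 853 mm⁴.
By symmetry the centroid is at mid-width, x̄ = 47.5 mm.
All pieces are centred on the centroidal y-axis, so I = ΣĪ (holes subtracted) = 918 346 mm⁴.
Extreme fibre distance c = 47.5 mm; S = I/c = 19333.6 mm³.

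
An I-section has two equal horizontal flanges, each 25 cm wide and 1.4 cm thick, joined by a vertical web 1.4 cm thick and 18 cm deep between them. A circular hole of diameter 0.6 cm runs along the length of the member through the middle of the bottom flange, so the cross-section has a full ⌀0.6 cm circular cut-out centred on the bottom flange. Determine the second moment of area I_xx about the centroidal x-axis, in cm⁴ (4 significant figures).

I_xx ≈ 7251 cm⁴

Decompose the section into non-overlapping parts with the origin at the bottom-left of its bounding rectangle.
Bottom flange: 25 × 1.4, A = 35 cm², y = 0.7 cm, Ī = 5.71667 cm⁴.
Web: 1.4 × 18, A = 25.2 cm², y = 10.4 cm, Ī = 680.4 cm⁴.
Top flange: 25 × 1.4, A = 35 cm², y = 20.1 cm, Ī = 5.71667 cm⁴.
Hole (subtracted): ⌀0.6, A = 0.282743 cm², y = 0.7 cm, Ī = 0.00636173 cm⁴.
Centroid: ȳ = ΣA·y / ΣA = 10.4289 cm.
Transfer each piece to the centroidal x-axis using Ī + A·d² with d = y − 10.4289:
  bottom flange: d = -9.72889 cm → contributes +3318.52 cm⁴
  web: d = -0.0288947 cm → contributes +680.421 cm⁴
  top flange: d = 9.67111 cm → contributes +3279.28 cm⁴
  hole: d = -9.72889 cm → contributes −26.7684 cm⁴
Total I = 7251.44 cm⁴.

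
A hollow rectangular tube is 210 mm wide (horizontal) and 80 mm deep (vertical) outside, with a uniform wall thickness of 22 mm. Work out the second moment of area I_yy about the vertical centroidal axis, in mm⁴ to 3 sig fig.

I_yy ≈ 4.80 × 10⁷ mm⁴

Decompose the section into non-overlapping parts with the origin at the bottom-left of its bounding rectangle.
Outer rectangle: 210 × 80, A = 16 800 mm², x = 105 mm, Ī = 61 740 000 mm⁴.
Inner void (subtracted): 166 × 36, A = 5 976 mm², x = 105 mm, Ī = 13 722 888 mm⁴.
By symmetry the centroid is at mid-width, x̄ = 105 mm.
All pieces are centred on the vertical centroidal axis, so I = ΣĪ (holes subtracted) = 48 017 112 mm⁴.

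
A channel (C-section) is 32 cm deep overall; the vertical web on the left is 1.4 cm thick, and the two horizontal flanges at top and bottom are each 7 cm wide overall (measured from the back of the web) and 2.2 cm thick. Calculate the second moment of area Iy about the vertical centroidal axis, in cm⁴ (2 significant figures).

Break the section into simple shapes (no overlaps), measuring from the bottom-left corner of the bounding box.
Web: 1.4 × 32, A = 44.8 cm², x = 0.7 cm, Ī = 7.317 cm⁴.
Top flange (beyond web): 5.6 × 2.2, A = 12.32 cm², x = 4.2 cm, Ī = 32.2 cm⁴.
Bottom flange (beyond web): 5.6 × 2.2, A = 12.32 cm², x = 4.2 cm, Ī = 32.2 cm⁴.
Centroid: x̄ = ΣA·x / ΣA = 1.942 cm.
Transfer each piece to the vertical centroidal axis using Ī + A·d² with d = x − 1.942:
  web: d = -1.242 cm → contributes +76.42 cm⁴
  top flange (beyond web): d = 2.258 cm → contributes +95.01 cm⁴
  bottom flange (beyond web): d = 2.258 cm → contributes +95.01 cm⁴
Total I = 266.4 cm⁴.

Iy ≈ 270 cm⁴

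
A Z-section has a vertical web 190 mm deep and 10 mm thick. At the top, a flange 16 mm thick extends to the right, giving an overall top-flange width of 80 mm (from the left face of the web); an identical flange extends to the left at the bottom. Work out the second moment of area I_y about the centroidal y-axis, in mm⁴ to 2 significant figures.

Break the section into simple shapes (no overlaps), measuring from the bottom-left corner of the bounding box.
Web: 10 × 190, A = 1 900 mm², x = 75 mm, Ī = 15 833 mm⁴.
Top flange (beyond web): 70 × 16, A = 1 120 mm², x = 115 mm, Ī = 457 333 mm⁴.
Bottom flange (beyond web): 70 × 16, A = 1 120 mm², x = 35 mm, Ī = 457 333 mm⁴.
Centroid: x̄ = ΣA·x / ΣA = 75 mm.
Transfer each piece to the centroidal y-axis using Ī + A·d² with d = x − 75:
  web: d = 0 mm → contributes +15 833 mm⁴
  top flange (beyond web): d = 40 mm → contributes +2 249 333 mm⁴
  bottom flange (beyond web): d = -40 mm → contributes +2 249 333 mm⁴
Total I = 4 514 500 mm⁴.

I_y ≈ 4.5 × 10⁶ mm⁴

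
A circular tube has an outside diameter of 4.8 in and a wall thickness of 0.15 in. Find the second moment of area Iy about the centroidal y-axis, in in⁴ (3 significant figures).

Iy ≈ 5.93 in⁴

Treat the section as a set of non-overlapping primitives; coordinates are from the bounding-box lower-left.
Outer circle: ⌀4.8, A = 18.096 in², x = 2.4 in, Ī = 26.058 in⁴.
Bore (subtracted): ⌀4.5, A = 15.904 in², x = 2.4 in, Ī = 20.129 in⁴.
By symmetry the centroid is at mid-width, x̄ = 2.4 in.
All pieces are centred on the centroidal y-axis, so I = ΣĪ (holes subtracted) = 5.9287 in⁴.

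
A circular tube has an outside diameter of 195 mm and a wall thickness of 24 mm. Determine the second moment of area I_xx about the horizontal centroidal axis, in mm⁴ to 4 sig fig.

Decompose the section into non-overlapping parts with the origin at the bottom-left of its bounding rectangle.
Outer circle: ⌀195, A = 29864.8 mm², y = 97.5 mm, Ī = 70 975 481 mm⁴.
Bore (subtracted): ⌀147, A = 16971.7 mm², y = 97.5 mm, Ī = 22 921 300 mm⁴.
By symmetry the centroid is at mid-height, ȳ = 97.5 mm.
All pieces are centred on the horizontal centroidal axis, so I = ΣĪ (holes subtracted) = 48 054 181 mm⁴.

I_xx ≈ 4.805 × 10⁷ mm⁴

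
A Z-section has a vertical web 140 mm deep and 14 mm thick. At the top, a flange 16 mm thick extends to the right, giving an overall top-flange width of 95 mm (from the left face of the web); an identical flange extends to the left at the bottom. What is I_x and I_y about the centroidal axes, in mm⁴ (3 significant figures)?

I_x ≈ 1.32 × 10⁷ mm⁴, I_y ≈ 7.30 × 10⁶ mm⁴

Treat the section as a set of non-overlapping primitives; coordinates are from the bounding-box lower-left.
Web: 14 × 140, A = 1 960 mm², y = 70 mm, Ī = 3 201 333 mm⁴.
Top flange (beyond web): 81 × 16, A = 1 296 mm², y = 132 mm, Ī = 27 648 mm⁴.
Bottom flange (beyond web): 81 × 16, A = 1 296 mm², y = 8 mm, Ī = 27 648 mm⁴.
Centroid: ȳ = ΣA·y / ΣA = 70 mm.
Transfer each piece to the centroidal x-axis using Ī + A·d² with d = y − 70:
  web: d = 0 mm → contributes +3 201 333 mm⁴
  top flange (beyond web): d = 62 mm → contributes +5 009 472 mm⁴
  bottom flange (beyond web): d = -62 mm → contributes +5 009 472 mm⁴
Total I = 13 220 277 mm⁴.
For the y-axis: x̄ = 88 mm.
Repeating about the centroidal y-axis gives I_y = 7 297 389 mm⁴.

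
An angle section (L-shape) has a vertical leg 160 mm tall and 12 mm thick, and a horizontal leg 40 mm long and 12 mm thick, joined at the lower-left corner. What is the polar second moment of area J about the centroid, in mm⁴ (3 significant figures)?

J ≈ 5.83 × 10⁶ mm⁴

Break the section into simple shapes (no overlaps), measuring from the bottom-left corner of the bounding box.
Vertical leg: 12 × 160, A = 1 920 mm², y = 80 mm, Ī = 4 096 000 mm⁴.
Horizontal leg (remainder): 28 × 12, A = 336 mm², y = 6 mm, Ī = 4 032 mm⁴.
Centroid: ȳ = ΣA·y / ΣA = 68.979 mm.
Transfer each piece to the centroidal x-axis using Ī + A·d² with d = y − 68.979:
  vertical leg: d = 11.021 mm → contributes +4 329 220 mm⁴
  horizontal leg (remainder): d = -62.979 mm → contributes +1 336 715 mm⁴
Total I = 5 665 935 mm⁴.
For the y-axis: x̄ = 8.9787 mm.
Repeating about the centroidal y-axis gives I_y = 159 375 mm⁴.
Polar second moment: J = I_x + I_y = 5 825 310 mm⁴.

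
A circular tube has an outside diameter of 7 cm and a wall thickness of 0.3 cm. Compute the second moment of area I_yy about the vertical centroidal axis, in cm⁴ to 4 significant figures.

Treat the section as a set of non-overlapping primitives; coordinates are from the bounding-box lower-left.
Outer circle: ⌀7, A = 38.4845 cm², x = 3.5 cm, Ī = 117.859 cm⁴.
Bore (subtracted): ⌀6.4, A = 32.1699 cm², x = 3.5 cm, Ī = 82.355 cm⁴.
By symmetry the centroid is at mid-width, x̄ = 3.5 cm.
All pieces are centred on the vertical centroidal axis, so I = ΣĪ (holes subtracted) = 35.5038 cm⁴.

I_yy ≈ 35.50 cm⁴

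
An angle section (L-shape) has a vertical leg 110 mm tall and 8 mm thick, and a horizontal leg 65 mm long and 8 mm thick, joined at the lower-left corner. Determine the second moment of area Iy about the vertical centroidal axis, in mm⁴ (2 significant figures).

Iy ≈ 4.5 × 10⁵ mm⁴

Decompose the section into non-overlapping parts with the origin at the bottom-left of its bounding rectangle.
Vertical leg: 8 × 110, A = 880 mm², x = 4 mm, Ī = 4 693 mm⁴.
Horizontal leg (remainder): 57 × 8, A = 456 mm², x = 36.5 mm, Ī = 123 462 mm⁴.
Centroid: x̄ = ΣA·x / ΣA = 15.09 mm.
Transfer each piece to the vertical centroidal axis using Ī + A·d² with d = x − 15.09:
  vertical leg: d = -11.09 mm → contributes +112 978 mm⁴
  horizontal leg (remainder): d = 21.41 mm → contributes +332 432 mm⁴
Total I = 445 410 mm⁴.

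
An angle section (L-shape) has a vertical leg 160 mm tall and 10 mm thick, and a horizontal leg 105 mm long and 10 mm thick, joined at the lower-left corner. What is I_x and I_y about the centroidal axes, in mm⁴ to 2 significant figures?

Decompose the section into non-overlapping parts with the origin at the bottom-left of its bounding rectangle.
Vertical leg: 10 × 160, A = 1 600 mm², y = 80 mm, Ī = 3 413 333 mm⁴.
Horizontal leg (remainder): 95 × 10, A = 950 mm², y = 5 mm, Ī = 7 917 mm⁴.
Centroid: ȳ = ΣA·y / ΣA = 52.06 mm.
Transfer each piece to the centroidal x-axis using Ī + A·d² with d = y − 52.06:
  vertical leg: d = 27.94 mm → contributes +4 662 468 mm⁴
  horizontal leg (remainder): d = -47.06 mm → contributes +2 111 723 mm⁴
Total I = 6 774 191 mm⁴.
For the y-axis: x̄ = 24.56 mm.
Repeating about the centroidal y-axis gives I_y = 2 370 754 mm⁴.

I_x ≈ 6.8 × 10⁶ mm⁴, I_y ≈ 2.4 × 10⁶ mm⁴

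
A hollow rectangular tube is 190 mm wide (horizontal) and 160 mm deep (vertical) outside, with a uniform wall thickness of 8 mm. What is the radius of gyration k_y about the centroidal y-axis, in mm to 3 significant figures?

k_y ≈ 72.7 mm

Decompose the section into non-overlapping parts with the origin at the bottom-left of its bounding rectangle.
Outer rectangle: 190 × 160, A = 30 400 mm², x = 95 mm, Ī = 91 453 333 mm⁴.
Inner void (subtracted): 174 × 144, A = 25 056 mm², x = 95 mm, Ī = 63 216 288 mm⁴.
By symmetry the centroid is at mid-width, x̄ = 95 mm.
All pieces are centred on the centroidal y-axis, so I = ΣĪ (holes subtracted) = 28 237 045 mm⁴.
Radius of gyration: k = √(I/A) = √(28 237 045 / 5 344) = 72.69 mm.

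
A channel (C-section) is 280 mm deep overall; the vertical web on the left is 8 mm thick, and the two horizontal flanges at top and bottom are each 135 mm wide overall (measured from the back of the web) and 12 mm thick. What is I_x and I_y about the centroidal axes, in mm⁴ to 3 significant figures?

I_x ≈ 6.94 × 10⁷ mm⁴, I_y ≈ 9.99 × 10⁶ mm⁴

Split into non-overlapping primitives; take the origin at the lower-left of the bounding box.
Web: 8 × 280, A = 2 240 mm², y = 140 mm, Ī = 14 634 667 mm⁴.
Top flange (beyond web): 127 × 12, A = 1 524 mm², y = 274 mm, Ī = 18 288 mm⁴.
Bottom flange (beyond web): 127 × 12, A = 1 524 mm², y = 6 mm, Ī = 18 288 mm⁴.
By symmetry the centroid is at mid-height, ȳ = 140 mm.
Transfer each piece to the centroidal x-axis using Ī + A·d² with d = y − 140:
  web: d = 0 mm → contributes +14 634 667 mm⁴
  top flange (beyond web): d = 134 mm → contributes +27 383 232 mm⁴
  bottom flange (beyond web): d = -134 mm → contributes +27 383 232 mm⁴
Total I = 69 401 131 mm⁴.
For the y-axis: x̄ = 42.907 mm.
Repeating about the centroidal y-axis gives I_y = 9 991 445 mm⁴.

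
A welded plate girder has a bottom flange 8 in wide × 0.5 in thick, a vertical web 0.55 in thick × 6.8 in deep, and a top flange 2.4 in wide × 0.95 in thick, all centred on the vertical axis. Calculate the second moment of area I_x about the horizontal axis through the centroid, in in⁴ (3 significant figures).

Split into non-overlapping primitives; take the origin at the lower-left of the bounding box.
Bottom plate: 8 × 0.5, A = 4 in², y = 0.25 in, Ī = 0.083333 in⁴.
Web plate: 0.55 × 6.8, A = 3.74 in², y = 3.9 in, Ī = 14.411 in⁴.
Top plate: 2.4 × 0.95, A = 2.28 in², y = 7.775 in, Ī = 0.17148 in⁴.
Centroid: ȳ = ΣA·y / ΣA = 3.3247 in.
Transfer each piece to the horizontal axis through the centroid using Ī + A·d² with d = y − 3.3247:
  bottom plate: d = -3.0747 in → contributes +37.897 in⁴
  web plate: d = 0.57535 in → contributes +15.65 in⁴
  top plate: d = 4.4503 in → contributes +45.328 in⁴
Total I = 98.875 in⁴.

I_x ≈ 98.9 in⁴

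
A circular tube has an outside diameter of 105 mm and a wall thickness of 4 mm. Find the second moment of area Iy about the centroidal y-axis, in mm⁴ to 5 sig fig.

Iy ≈ 1.6209 × 10⁶ mm⁴

Treat the section as a set of non-overlapping primitives; coordinates are from the bounding-box lower-left.
Outer circle: ⌀105, A = 8659.015 mm², x = 52.5 mm, Ī = 5 966 602 mm⁴.
Bore (subtracted): ⌀97, A = 7389.811 mm², x = 52.5 mm, Ī = 4 345 671 mm⁴.
By symmetry the centroid is at mid-width, x̄ = 52.5 mm.
All pieces are centred on the centroidal y-axis, so I = ΣĪ (holes subtracted) = 1 620 931 mm⁴.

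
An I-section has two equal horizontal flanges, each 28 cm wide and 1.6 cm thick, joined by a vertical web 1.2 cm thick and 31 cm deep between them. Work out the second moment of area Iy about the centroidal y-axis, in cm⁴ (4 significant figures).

Split into non-overlapping primitives; take the origin at the lower-left of the bounding box.
Bottom flange: 28 × 1.6, A = 44.8 cm², x = 14 cm, Ī = 2926.93 cm⁴.
Web: 1.2 × 31, A = 37.2 cm², x = 14 cm, Ī = 4.464 cm⁴.
Top flange: 28 × 1.6, A = 44.8 cm², x = 14 cm, Ī = 2926.93 cm⁴.
By symmetry the centroid is at mid-width, x̄ = 14 cm.
All pieces are centred on the centroidal y-axis, so I = ΣĪ = 5858.33 cm⁴.

Iy ≈ 5858 cm⁴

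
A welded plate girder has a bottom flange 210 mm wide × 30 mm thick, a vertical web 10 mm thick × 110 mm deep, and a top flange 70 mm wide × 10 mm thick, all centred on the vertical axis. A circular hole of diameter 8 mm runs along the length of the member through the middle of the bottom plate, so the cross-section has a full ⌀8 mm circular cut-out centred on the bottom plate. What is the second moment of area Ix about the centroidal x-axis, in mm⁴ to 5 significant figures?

Decompose the section into non-overlapping parts with the origin at the bottom-left of its bounding rectangle.
Bottom plate: 210 × 30, A = 6 300 mm², y = 15 mm, Ī = 472 500 mm⁴.
Web plate: 10 × 110, A = 1 100 mm², y = 85 mm, Ī = 1 109 167 mm⁴.
Top plate: 70 × 10, A = 700 mm², y = 145 mm, Ī = 5833.333 mm⁴.
Hole (subtracted): ⌀8, A = 50.26548 mm², y = 15 mm, Ī = 201.0619 mm⁴.
Centroid: ȳ = ΣA·y / ΣA = 35.87025 mm.
Transfer each piece to the centroidal x-axis using Ī + A·d² with d = y − 35.87025:
  bottom plate: d = -20.87025 mm → contributes +3 216 575 mm⁴
  web plate: d = 49.12975 mm → contributes +3 764 272 mm⁴
  top plate: d = 109.1297 mm → contributes +8 342 344 mm⁴
  hole: d = -20.87025 mm → contributes −22095.07 mm⁴
Total I = 15 301 096 mm⁴.

Ix ≈ 1.5301 × 10⁷ mm⁴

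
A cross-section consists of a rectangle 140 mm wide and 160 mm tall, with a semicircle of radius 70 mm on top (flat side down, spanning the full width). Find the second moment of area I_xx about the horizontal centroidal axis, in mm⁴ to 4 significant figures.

Decompose the section into non-overlapping parts with the origin at the bottom-left of its bounding rectangle.
Rectangular body: 140 × 160, A = 22 400 mm², y = 80 mm, Ī = 47 786 667 mm⁴.
Semicircular cap: semicircle r = 70, A = 7696.9 mm², y = 189.709 mm, Ī = 2 635 265 mm⁴.
Centroid: ȳ = ΣA·y / ΣA = 108.057 mm.
Transfer each piece to the horizontal centroidal axis using Ī + A·d² with d = y − 108.057:
  rectangular body: d = -28.0567 mm → contributes +65 419 425 mm⁴
  semicircular cap: d = 81.6523 mm → contributes +53 951 207 mm⁴
Total I = 119 370 631 mm⁴.

I_xx ≈ 1.194 × 10⁸ mm⁴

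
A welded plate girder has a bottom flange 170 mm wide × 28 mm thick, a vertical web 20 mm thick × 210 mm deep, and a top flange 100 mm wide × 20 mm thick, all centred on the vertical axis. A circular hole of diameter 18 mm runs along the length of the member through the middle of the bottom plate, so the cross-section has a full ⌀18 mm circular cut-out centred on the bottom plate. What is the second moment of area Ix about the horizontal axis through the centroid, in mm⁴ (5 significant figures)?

Ix ≈ 9.7305 × 10⁷ mm⁴

Break the section into simple shapes (no overlaps), measuring from the bottom-left corner of the bounding box.
Bottom plate: 170 × 28, A = 4 760 mm², y = 14 mm, Ī = 310986.7 mm⁴.
Web plate: 20 × 210, A = 4 200 mm², y = 133 mm, Ī = 15 435 000 mm⁴.
Top plate: 100 × 20, A = 2 000 mm², y = 248 mm, Ī = 66666.67 mm⁴.
Hole (subtracted): ⌀18, A = 254.469 mm², y = 14 mm, Ī = 5152.997 mm⁴.
Centroid: ȳ = ΣA·y / ΣA = 104.4019 mm.
Transfer each piece to the horizontal axis through the centroid using Ī + A·d² with d = y − 104.4019:
  bottom plate: d = -90.40187 mm → contributes +39 212 076 mm⁴
  web plate: d = 28.59813 mm → contributes +18 869 983 mm⁴
  top plate: d = 143.5981 mm → contributes +41 307 514 mm⁴
  hole: d = -90.40187 mm → contributes −2 084 800 mm⁴
Total I = 97 304 772 mm⁴.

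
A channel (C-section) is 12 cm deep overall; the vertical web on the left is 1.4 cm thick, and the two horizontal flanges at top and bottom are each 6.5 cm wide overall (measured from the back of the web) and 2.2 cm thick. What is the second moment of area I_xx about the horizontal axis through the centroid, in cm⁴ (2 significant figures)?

Split into non-overlapping primitives; take the origin at the lower-left of the bounding box.
Web: 1.4 × 12, A = 16.8 cm², y = 6 cm, Ī = 201.6 cm⁴.
Top flange (beyond web): 5.1 × 2.2, A = 11.22 cm², y = 10.9 cm, Ī = 4.525 cm⁴.
Bottom flange (beyond web): 5.1 × 2.2, A = 11.22 cm², y = 1.1 cm, Ī = 4.525 cm⁴.
By symmetry the centroid is at mid-height, ȳ = 6 cm.
Transfer each piece to the horizontal axis through the centroid using Ī + A·d² with d = y − 6:
  web: d = 0 cm → contributes +201.6 cm⁴
  top flange (beyond web): d = 4.9 cm → contributes +273.9 cm⁴
  bottom flange (beyond web): d = -4.9 cm → contributes +273.9 cm⁴
Total I = 749.4 cm⁴.

I_xx ≈ 750 cm⁴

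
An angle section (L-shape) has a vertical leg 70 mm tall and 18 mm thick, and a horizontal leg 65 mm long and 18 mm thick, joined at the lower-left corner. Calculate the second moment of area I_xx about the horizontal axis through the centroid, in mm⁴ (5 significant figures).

Split into non-overlapping primitives; take the origin at the lower-left of the bounding box.
Vertical leg: 18 × 70, A = 1 260 mm², y = 35 mm, Ī = 514 500 mm⁴.
Horizontal leg (remainder): 47 × 18, A = 846 mm², y = 9 mm, Ī = 22 842 mm⁴.
Centroid: ȳ = ΣA·y / ΣA = 24.55556 mm.
Transfer each piece to the horizontal axis through the centroid using Ī + A·d² with d = y − 24.55556:
  vertical leg: d = 10.44444 mm → contributes +651948.9 mm⁴
  horizontal leg (remainder): d = -15.55556 mm → contributes +227553.1 mm⁴
Total I = 879 502 mm⁴.

I_xx ≈ 8.7950 × 10⁵ mm⁴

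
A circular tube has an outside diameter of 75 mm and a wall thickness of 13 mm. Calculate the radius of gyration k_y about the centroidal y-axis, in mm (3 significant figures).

k_y ≈ 22.4 mm

Decompose the section into non-overlapping parts with the origin at the bottom-left of its bounding rectangle.
Outer circle: ⌀75, A = 4417.9 mm², x = 37.5 mm, Ī = 1 553 156 mm⁴.
Bore (subtracted): ⌀49, A = 1885.7 mm², x = 37.5 mm, Ī = 282 979 mm⁴.
By symmetry the centroid is at mid-width, x̄ = 37.5 mm.
All pieces are centred on the centroidal y-axis, so I = ΣĪ (holes subtracted) = 1 270 177 mm⁴.
Radius of gyration: k = √(I/A) = √(1 270 177 / 2532.1) = 22.397 mm.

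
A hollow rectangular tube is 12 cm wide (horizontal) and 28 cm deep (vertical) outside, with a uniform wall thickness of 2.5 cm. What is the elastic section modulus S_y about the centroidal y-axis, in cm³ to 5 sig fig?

S_y ≈ 562.43 cm³

Decompose the section into non-overlapping parts with the origin at the bottom-left of its bounding rectangle.
Outer rectangle: 12 × 28, A = 336 cm², x = 6 cm, Ī = 4 032 cm⁴.
Inner void (subtracted): 7 × 23, A = 161 cm², x = 6 cm, Ī = 657.4167 cm⁴.
By symmetry the centroid is at mid-width, x̄ = 6 cm.
All pieces are centred on the centroidal y-axis, so I = ΣĪ (holes subtracted) = 3374.583 cm⁴.
Extreme fibre distance c = 6 cm; S = I/c = 562.4306 cm³.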